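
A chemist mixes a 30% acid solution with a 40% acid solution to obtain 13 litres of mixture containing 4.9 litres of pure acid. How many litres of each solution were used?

litres of solution A: 3, litres of solution B: 10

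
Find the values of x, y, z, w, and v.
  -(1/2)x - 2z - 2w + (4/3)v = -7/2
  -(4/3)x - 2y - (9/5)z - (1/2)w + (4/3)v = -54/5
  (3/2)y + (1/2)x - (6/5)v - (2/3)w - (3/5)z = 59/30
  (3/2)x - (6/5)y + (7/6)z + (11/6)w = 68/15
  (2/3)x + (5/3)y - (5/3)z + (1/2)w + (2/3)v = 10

Row-reduce the augmented matrix:
R1 ← R1 / (-1/2).
R2 ← R2 + 4/3·R1.
R3 ← R3 − 1/2·R1.
R4 ← R4 − 3/2·R1.
R5 ← R5 − 2/3·R1.
R2 ← R2 / (-2).
R3 ← R3 − 3/2·R2.
R4 ← R4 + 6/5·R2.
R5 ← R5 − 5/3·R2.
R3 ← R3 / (1/20).
R1 ← R1 − 4·R3.
R2 ← R2 + 53/30·R3.
R4 ← R4 + 1043/150·R3.
R5 ← R5 + 25/18·R3.
R4 ← R4 / (22717/180).
R1 ← R1 + 218/3·R4.
R2 ← R2 − 283/9·R4.
R3 ← R3 − 115/6·R4.
R5 ← R5 − 769/27·R4.
R5 ← R5 / (15083738/3066795).
R1 ← R1 − 100184/340755·R5.
R2 ← R2 + 259100/204453·R5.
R3 ← R3 − 20608/22717·R5.
R4 ← R4 + 187112/113585·R5.
Reading off the reduced rows gives x = 3, y = 4, z = 1, w = 2, v = 3.

x = 3, y = 4, z = 1, w = 2, v = 3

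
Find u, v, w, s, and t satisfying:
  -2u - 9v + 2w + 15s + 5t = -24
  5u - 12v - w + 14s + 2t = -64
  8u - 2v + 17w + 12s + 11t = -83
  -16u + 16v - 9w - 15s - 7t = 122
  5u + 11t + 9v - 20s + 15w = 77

Row-reduce the augmented matrix:
R1 ← R1 / (-2).
R2 ← R2 − 5·R1.
R3 ← R3 − 8·R1.
R4 ← R4 + 16·R1.
R5 ← R5 − 5·R1.
R2 ← R2 / (-69/2).
R1 ← R1 − 9/2·R2.
R3 ← R3 + 38·R2.
R4 ← R4 − 88·R2.
R5 ← R5 + 27/2·R2.
R3 ← R3 / (1421/69).
R1 ← R1 + 11/23·R3.
R2 ← R2 + 8/69·R3.
R4 ← R4 + 1021/69·R3.
R5 ← R5 − 424/23·R3.
R4 ← R4 / (10427/1421).
R1 ← R1 + 608/1421·R4.
R2 ← R2 + 1999/1421·R4.
R3 ← R3 − 1054/1421·R4.
R5 ← R5 + 23199/1421·R4.
R5 ← R5 / (63784/10427).
R1 ← R1 + 2231/10427·R5.
R2 ← R2 + 1933/10427·R5.
R3 ← R3 − 6783/10427·R5.
R4 ← R4 − 1114/10427·R5.
Reading off the reduced rows gives u = -6, v = -2, w = -2, s = -5, t = 5.

u = -6, v = -2, w = -2, s = -5, t = 5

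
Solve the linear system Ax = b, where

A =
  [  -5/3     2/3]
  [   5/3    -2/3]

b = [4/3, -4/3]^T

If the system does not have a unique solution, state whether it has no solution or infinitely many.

Row-reduce:
R1 ← R1 / (-5/3).
R2 ← R2 − 5/3·R1.
Rank is 1 with 2 unknowns, leaving x_2 free.

infinitely many solutions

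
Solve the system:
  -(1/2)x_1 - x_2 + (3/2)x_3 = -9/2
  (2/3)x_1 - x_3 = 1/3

Row-reduce:
R1 ← R1 / (-1/2).
R2 ← R2 − 2/3·R1.
R2 ← R2 / (-4/3).
R1 ← R1 − 2·R2.
Rank is 2 with 3 unknowns, leaving x_3 free.

infinitely many solutions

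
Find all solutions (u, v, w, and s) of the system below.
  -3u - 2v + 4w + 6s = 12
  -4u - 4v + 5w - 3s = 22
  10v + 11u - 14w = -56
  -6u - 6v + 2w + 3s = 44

infinitely many solutions

Row-reduce:
R1 ← R1 / (-3).
R2 ← R2 + 4·R1.
R3 ← R3 − 11·R1.
R4 ← R4 + 6·R1.
R2 ← R2 / (-4/3).
R1 ← R1 − 2/3·R2.
R3 ← R3 − 8/3·R2.
R4 ← R4 + 2·R2.
Swap R3 and R4.
R3 ← R3 / (-11/2).
R1 ← R1 + 3/2·R3.
R2 ← R2 − 1/4·R3.
Rank is 3 with 4 unknowns, leaving s free.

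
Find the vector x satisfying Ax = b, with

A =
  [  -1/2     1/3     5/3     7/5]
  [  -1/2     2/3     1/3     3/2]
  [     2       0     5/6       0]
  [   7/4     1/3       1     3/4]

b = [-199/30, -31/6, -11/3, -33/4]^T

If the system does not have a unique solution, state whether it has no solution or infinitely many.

Row-reduce:
R1 ← R1 / (-1/2).
R2 ← R2 + 1/2·R1.
R3 ← R3 − 2·R1.
R4 ← R4 − 7/4·R1.
R2 ← R2 / (1/3).
R1 ← R1 + 2/3·R2.
R3 ← R3 − 4/3·R2.
R4 ← R4 − 3/2·R2.
R3 ← R3 / (77/6).
R1 ← R1 + 6·R3.
R2 ← R2 + 4·R3.
R4 ← R4 − 77/6·R3.
Row 4 reduces to 0 = -2, a contradiction. The system is inconsistent.

no solution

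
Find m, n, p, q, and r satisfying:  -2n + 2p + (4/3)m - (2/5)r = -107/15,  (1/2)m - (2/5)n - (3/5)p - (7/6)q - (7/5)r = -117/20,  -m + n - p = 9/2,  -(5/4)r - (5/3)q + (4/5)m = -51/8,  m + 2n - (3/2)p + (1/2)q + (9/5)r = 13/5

m = -5/2, n = 3, p = 1, q = 3, r = -1/2

Row-reduce the augmented matrix:
R1 ← R1 / (4/3).
R2 ← R2 − 1/2·R1.
R3 ← R3 + 1·R1.
R4 ← R4 − 4/5·R1.
R5 ← R5 − 1·R1.
R2 ← R2 / (7/20).
R1 ← R1 + 3/2·R2.
R3 ← R3 + 1/2·R2.
R4 ← R4 − 6/5·R2.
R5 ← R5 − 7/2·R2.
R3 ← R3 / (-10/7).
R1 ← R1 + 30/7·R3.
R2 ← R2 + 27/7·R3.
R4 ← R4 − 24/7·R3.
R5 ← R5 − 21/2·R3.
R4 ← R4 / (-5/3).
R2 ← R2 − 7/6·R4.
R3 ← R3 − 7/6·R4.
R5 ← R5 + 1/12·R4.
R5 ← R5 / (-1287/2000).
R1 ← R1 − 3/5·R5.
R2 ← R2 − 849/1000·R5.
R3 ← R3 − 249/1000·R5.
R4 ← R4 − 519/500·R5.
Reading off the reduced rows gives m = -5/2, n = 3, p = 1, q = 3, r = -1/2.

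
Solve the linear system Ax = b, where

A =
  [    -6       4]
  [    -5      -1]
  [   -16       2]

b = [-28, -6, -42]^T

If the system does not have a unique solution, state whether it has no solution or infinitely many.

no solution

Row-reduce:
R1 ← R1 / (-6).
R2 ← R2 + 5·R1.
R3 ← R3 + 16·R1.
R2 ← R2 / (-13/3).
R1 ← R1 + 2/3·R2.
R3 ← R3 + 26/3·R2.
Row 3 reduces to 0 = -2, a contradiction. The system is inconsistent.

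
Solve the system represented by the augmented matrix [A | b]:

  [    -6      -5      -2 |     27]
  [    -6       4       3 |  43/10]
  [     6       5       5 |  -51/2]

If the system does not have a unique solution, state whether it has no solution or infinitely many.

Row-reduce the augmented matrix:
R1 ← R1 / (-6).
R2 ← R2 + 6·R1.
R3 ← R3 − 6·R1.
R2 ← R2 / (9).
R1 ← R1 − 5/6·R2.
R3 ← R3 / (3).
R1 ← R1 + 7/54·R3.
R2 ← R2 − 5/9·R3.
Reading off the reduced rows gives x_1 = -7/3, x_2 = -14/5, x_3 = 1/2.

x_1 = -7/3, x_2 = -14/5, x_3 = 1/2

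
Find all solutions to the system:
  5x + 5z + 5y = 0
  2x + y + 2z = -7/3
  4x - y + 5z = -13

Row-reduce the augmented matrix:
R1 ← R1 / (5).
R2 ← R2 − 2·R1.
R3 ← R3 − 4·R1.
R2 ← R2 / (-1).
R1 ← R1 − 1·R2.
R3 ← R3 + 5·R2.
R1 ← R1 − 1·R3.
Reading off the reduced rows gives x = -1, y = 7/3, z = -4/3.

x = -1, y = 7/3, z = -4/3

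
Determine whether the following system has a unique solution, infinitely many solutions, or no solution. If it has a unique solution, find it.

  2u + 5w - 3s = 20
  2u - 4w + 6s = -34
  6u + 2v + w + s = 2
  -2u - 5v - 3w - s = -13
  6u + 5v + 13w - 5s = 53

Row-reduce the augmented matrix:
R1 ← R1 / (2).
R2 ← R2 − 2·R1.
R3 ← R3 − 6·R1.
R4 ← R4 + 2·R1.
R5 ← R5 − 6·R1.
Swap R2 and R3.
R2 ← R2 / (2).
R4 ← R4 + 5·R2.
R5 ← R5 − 5·R2.
R3 ← R3 / (-9).
R1 ← R1 − 5/2·R3.
R2 ← R2 + 7·R3.
R4 ← R4 + 33·R3.
R5 ← R5 − 33·R3.
R4 ← R4 / (-12).
R1 ← R1 − 1·R4.
R2 ← R2 + 2·R4.
R3 ← R3 + 1·R4.
R5 ← R5 − 12·R4.
R5 reduces to 0 = 0, so the extra equation is consistent.
Reading off the reduced rows gives u = 0, v = 3, w = 1, s = -5.

u = 0, v = 3, w = 1, s = -5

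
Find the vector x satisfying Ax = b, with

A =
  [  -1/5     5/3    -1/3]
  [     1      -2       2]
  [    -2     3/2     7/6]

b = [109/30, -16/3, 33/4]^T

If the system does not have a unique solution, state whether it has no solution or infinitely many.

Row-reduce the augmented matrix:
R1 ← R1 / (-1/5).
R2 ← R2 − 1·R1.
R3 ← R3 + 2·R1.
R2 ← R2 / (19/3).
R1 ← R1 + 25/3·R2.
R3 ← R3 + 91/6·R2.
R3 ← R3 / (302/57).
R1 ← R1 − 40/19·R3.
R2 ← R2 − 1/19·R3.
Reading off the reduced rows gives x_1 = -7/3, x_2 = 2, x_3 = 1/2.

x_1 = -7/3, x_2 = 2, x_3 = 1/2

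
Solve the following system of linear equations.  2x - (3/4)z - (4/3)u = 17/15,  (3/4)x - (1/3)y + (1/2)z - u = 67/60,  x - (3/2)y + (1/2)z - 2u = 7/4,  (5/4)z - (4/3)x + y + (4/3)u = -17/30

Row-reduce the augmented matrix:
R1 ← R1 / (2).
R2 ← R2 − 3/4·R1.
R3 ← R3 − 1·R1.
R4 ← R4 + 4/3·R1.
R2 ← R2 / (-1/3).
R3 ← R3 + 3/2·R2.
R4 ← R4 − 1·R2.
R3 ← R3 / (-169/64).
R1 ← R1 + 3/8·R3.
R2 ← R2 + 75/32·R3.
R4 ← R4 − 99/32·R3.
R4 ← R4 / (28/1521).
R1 ← R1 + 404/507·R4.
R2 ← R2 − 116/169·R4.
R3 ← R3 + 176/507·R4.
Reading off the reduced rows gives x = 1, y = -1/2, z = 4/5, u = 1/5.

x = 1, y = -1/2, z = 4/5, u = 1/5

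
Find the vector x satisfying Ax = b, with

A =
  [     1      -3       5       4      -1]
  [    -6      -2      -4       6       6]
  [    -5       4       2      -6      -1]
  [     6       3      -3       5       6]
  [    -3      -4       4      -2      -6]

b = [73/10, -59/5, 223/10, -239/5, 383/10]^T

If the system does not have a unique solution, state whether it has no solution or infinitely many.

Row-reduce the augmented matrix:
R2 ← R2 + 6·R1.
R3 ← R3 + 5·R1.
R4 ← R4 − 6·R1.
R5 ← R5 + 3·R1.
R2 ← R2 / (-20).
R1 ← R1 + 3·R2.
R3 ← R3 + 11·R2.
R4 ← R4 − 21·R2.
R5 ← R5 + 13·R2.
R3 ← R3 / (127/10).
R1 ← R1 − 11/10·R3.
R2 ← R2 + 13/10·R3.
R4 ← R4 + 57/10·R3.
R5 ← R5 − 21/10·R3.
R4 ← R4 / (1445/127).
R1 ← R1 + 36/127·R4.
R2 ← R2 + 223/127·R4.
R3 ← R3 + 25/127·R4.
R5 ← R5 + 1154/127·R4.
R5 ← R5 / (-831/1445).
R1 ← R1 + 359/1445·R5.
R2 ← R2 − 1188/1445·R5.
R3 ← R3 + 90/289·R5.
R4 ← R4 − 1182/1445·R5.
Reading off the reduced rows gives x_1 = -5/2, x_2 = -2, x_3 = 2, x_4 = -2, x_5 = -9/5.

x_1 = -5/2, x_2 = -2, x_3 = 2, x_4 = -2, x_5 = -9/5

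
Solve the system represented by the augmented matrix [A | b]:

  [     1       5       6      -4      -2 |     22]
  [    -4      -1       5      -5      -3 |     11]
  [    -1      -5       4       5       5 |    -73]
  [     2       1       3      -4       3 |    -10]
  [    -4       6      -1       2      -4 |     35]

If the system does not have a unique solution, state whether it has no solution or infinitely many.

x_1 = 1, x_2 = 3, x_3 = -3, x_4 = -3, x_5 = -6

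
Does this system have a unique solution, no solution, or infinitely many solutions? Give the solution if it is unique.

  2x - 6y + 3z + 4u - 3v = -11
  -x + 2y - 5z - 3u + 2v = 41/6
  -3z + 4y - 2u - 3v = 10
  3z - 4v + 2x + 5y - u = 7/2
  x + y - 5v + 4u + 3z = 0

Row-reduce the augmented matrix:
R1 ← R1 / (2).
R2 ← R2 + 1·R1.
R4 ← R4 − 2·R1.
R5 ← R5 − 1·R1.
R2 ← R2 / (-1).
R1 ← R1 + 3·R2.
R3 ← R3 − 4·R2.
R4 ← R4 − 11·R2.
R5 ← R5 − 4·R2.
R3 ← R3 / (-17).
R1 ← R1 − 12·R3.
R2 ← R2 − 7/2·R3.
R4 ← R4 + 77/2·R3.
R5 ← R5 + 25/2·R3.
R4 ← R4 / (-41/17).
R1 ← R1 − 13/17·R4.
R2 ← R2 + 4/17·R4.
R3 ← R3 − 6/17·R4.
R5 ← R5 − 41/17·R4.
R5 ← R5 / (6).
R1 ← R1 + 64/41·R5.
R2 ← R2 + 56/41·R5.
R3 ← R3 − 43/41·R5.
R4 ← R4 + 115/41·R5.
Reading off the reduced rows gives x = -2, y = 1, z = -2/3, u = -1/2, v = -1.

x = -2, y = 1, z = -2/3, u = -1/2, v = -1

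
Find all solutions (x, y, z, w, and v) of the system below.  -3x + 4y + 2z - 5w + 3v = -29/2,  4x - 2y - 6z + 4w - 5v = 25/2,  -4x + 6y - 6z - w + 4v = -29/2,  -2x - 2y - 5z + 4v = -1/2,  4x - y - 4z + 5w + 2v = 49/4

Row-reduce the augmented matrix:
R1 ← R1 / (-3).
R2 ← R2 − 4·R1.
R3 ← R3 + 4·R1.
R4 ← R4 + 2·R1.
R5 ← R5 − 4·R1.
R2 ← R2 / (10/3).
R1 ← R1 + 4/3·R2.
R3 ← R3 − 2/3·R2.
R4 ← R4 + 14/3·R2.
R5 ← R5 − 13/3·R2.
R3 ← R3 / (-8).
R1 ← R1 + 2·R3.
R2 ← R2 + 1·R3.
R4 ← R4 + 11·R3.
R5 ← R5 − 3·R3.
R4 ← R4 / (-357/40).
R1 ← R1 + 19/20·R4.
R2 ← R2 + 63/40·R4.
R3 ← R3 + 31/40·R4.
R5 ← R5 − 33/8·R4.
R5 ← R5 / (1791/238).
R1 ← R1 + 530/357·R5.
R2 ← R2 + 13/34·R5.
R3 ← R3 + 19/357·R5.
R4 ← R4 + 13/357·R5.
Reading off the reduced rows gives x = 3/2, y = -5/4, z = 0, w = 1, v = 0.

x = 3/2, y = -5/4, z = 0, w = 1, v = 0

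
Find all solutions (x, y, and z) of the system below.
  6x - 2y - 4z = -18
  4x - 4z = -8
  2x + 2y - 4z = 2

infinitely many solutions

Row-reduce:
R1 ← R1 / (6).
R2 ← R2 − 4·R1.
R3 ← R3 − 2·R1.
R2 ← R2 / (4/3).
R1 ← R1 + 1/3·R2.
R3 ← R3 − 8/3·R2.
Rank is 2 with 3 unknowns, leaving z free.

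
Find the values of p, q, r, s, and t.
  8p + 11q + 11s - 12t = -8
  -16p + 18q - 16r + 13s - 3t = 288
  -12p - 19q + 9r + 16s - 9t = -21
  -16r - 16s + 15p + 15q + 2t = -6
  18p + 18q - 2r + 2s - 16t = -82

p = -6, q = 4, r = -5, s = 4, t = 4

Row-reduce the augmented matrix:
R1 ← R1 / (8).
R2 ← R2 + 16·R1.
R3 ← R3 + 12·R1.
R4 ← R4 − 15·R1.
R5 ← R5 − 18·R1.
R2 ← R2 / (40).
R1 ← R1 − 11/8·R2.
R3 ← R3 + 5/2·R2.
R4 ← R4 + 45/8·R2.
R5 ← R5 + 27/4·R2.
R3 ← R3 / (8).
R1 ← R1 − 11/20·R3.
R2 ← R2 + 2/5·R3.
R4 ← R4 + 73/4·R3.
R5 ← R5 + 47/10·R3.
R4 ← R4 / (24283/512).
R1 ← R1 + 1133/512·R4.
R2 ← R2 − 167/64·R4.
R3 ← R3 − 555/128·R4.
R5 ← R5 − 905/256·R4.
R5 ← R5 / (-171810/24283).
R1 ← R1 + 16685/24283·R5.
R2 ← R2 − 8551/24283·R5.
R3 ← R3 − 12246/24283·R5.
R4 ← R4 + 22907/24283·R5.
Reading off the reduced rows gives p = -6, q = 4, r = -5, s = 4, t = 4.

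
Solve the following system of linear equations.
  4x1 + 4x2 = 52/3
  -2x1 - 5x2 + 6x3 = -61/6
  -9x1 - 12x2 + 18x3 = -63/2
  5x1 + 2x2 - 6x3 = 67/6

Row-reduce the augmented matrix:
R1 ← R1 / (4).
R2 ← R2 + 2·R1.
R3 ← R3 + 9·R1.
R4 ← R4 − 5·R1.
R2 ← R2 / (-3).
R1 ← R1 − 1·R2.
R3 ← R3 + 3·R2.
R4 ← R4 + 3·R2.
R3 ← R3 / (12).
R1 ← R1 − 2·R3.
R2 ← R2 + 2·R3.
R4 ← R4 + 12·R3.
R4 reduces to 0 = 0, so the extra equation is consistent.
Reading off the reduced rows gives x1 = 7/3, x2 = 2, x3 = 3/4.

x1 = 7/3, x2 = 2, x3 = 3/4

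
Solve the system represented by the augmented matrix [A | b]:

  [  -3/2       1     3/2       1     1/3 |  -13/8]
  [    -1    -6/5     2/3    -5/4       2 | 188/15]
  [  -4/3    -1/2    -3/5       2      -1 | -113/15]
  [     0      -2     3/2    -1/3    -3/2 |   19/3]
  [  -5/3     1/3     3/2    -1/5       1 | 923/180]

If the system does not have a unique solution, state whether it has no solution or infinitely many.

x_1 = -1/4, x_2 = -8/3, x_3 = 2, x_4 = -3, x_5 = 2

Row-reduce the augmented matrix:
R1 ← R1 / (-3/2).
R2 ← R2 + 1·R1.
R3 ← R3 + 4/3·R1.
R5 ← R5 + 5/3·R1.
R2 ← R2 / (-28/15).
R1 ← R1 + 2/3·R2.
R3 ← R3 + 25/18·R2.
R4 ← R4 + 2·R2.
R5 ← R5 + 7/9·R2.
R3 ← R3 / (-4247/2520).
R1 ← R1 + 37/42·R3.
R2 ← R2 − 5/28·R3.
R4 ← R4 − 13/7·R3.
R5 ← R5 + 1/36·R3.
R4 ← R4 / (14849/3288).
R1 ← R1 + 717/548·R4.
R2 ← R2 − 355/274·R4.
R3 ← R3 + 825/548·R4.
R5 ← R5 + 9113/16440·R4.
R5 ← R5 / (-34804031/41428710).
R1 ← R1 + 603325/460319·R5.
R2 ← R2 − 793880/1380957·R5.
R3 ← R3 + 249975/460319·R5.
R4 ← R4 + 641212/460319·R5.
Reading off the reduced rows gives x_1 = -1/4, x_2 = -8/3, x_3 = 2, x_4 = -3, x_5 = 2.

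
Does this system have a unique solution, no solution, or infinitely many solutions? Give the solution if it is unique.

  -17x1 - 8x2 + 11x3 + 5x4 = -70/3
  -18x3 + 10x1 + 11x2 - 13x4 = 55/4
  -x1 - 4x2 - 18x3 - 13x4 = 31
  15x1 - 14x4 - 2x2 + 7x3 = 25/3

x1 = 3/2, x2 = -9/4, x3 = -5/3, x4 = 1/2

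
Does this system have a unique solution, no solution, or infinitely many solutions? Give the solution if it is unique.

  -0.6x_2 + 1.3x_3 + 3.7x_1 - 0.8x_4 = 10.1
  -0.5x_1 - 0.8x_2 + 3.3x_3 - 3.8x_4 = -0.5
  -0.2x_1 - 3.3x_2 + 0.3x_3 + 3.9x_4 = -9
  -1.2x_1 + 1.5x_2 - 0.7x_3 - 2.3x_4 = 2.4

Row-reduce the augmented matrix:
R1 ← R1 / (37/10).
R2 ← R2 + 1/2·R1.
R3 ← R3 + 1/5·R1.
R4 ← R4 + 6/5·R1.
R2 ← R2 / (-163/185).
R1 ← R1 + 6/37·R2.
R3 ← R3 + 1233/370·R2.
R4 ← R4 − 483/370·R2.
R3 ← R3 / (-10412/815).
R1 ← R1 + 47/163·R3.
R2 ← R2 + 643/163·R3.
R4 ← R4 − 794/163·R3.
R4 ← R4 / (-3236/2603).
R1 ← R1 − 429/5206·R4.
R2 ← R2 + 6869/5206·R4.
R3 ← R3 + 7595/5206·R4.
Reading off the reduced rows gives x_1 = 3, x_2 = 0, x_3 = -2, x_4 = -2.

x_1 = 3, x_2 = 0, x_3 = -2, x_4 = -2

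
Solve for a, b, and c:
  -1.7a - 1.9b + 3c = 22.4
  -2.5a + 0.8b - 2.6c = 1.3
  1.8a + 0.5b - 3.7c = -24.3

a = -5, b = -1, c = 4

Row-reduce the augmented matrix:
R1 ← R1 / (-17/10).
R2 ← R2 + 5/2·R1.
R3 ← R3 − 9/5·R1.
R2 ← R2 / (611/170).
R1 ← R1 − 19/17·R2.
R3 ← R3 + 257/170·R2.
R3 ← R3 / (-21219/6110).
R1 ← R1 − 254/611·R3.
R2 ← R2 + 1192/611·R3.
Reading off the reduced rows gives a = -5, b = -1, c = 4.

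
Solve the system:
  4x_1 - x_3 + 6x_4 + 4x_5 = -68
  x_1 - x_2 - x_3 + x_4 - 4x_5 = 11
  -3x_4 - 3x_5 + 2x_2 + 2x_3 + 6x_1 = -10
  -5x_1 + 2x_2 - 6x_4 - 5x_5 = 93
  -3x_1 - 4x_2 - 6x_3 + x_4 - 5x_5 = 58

Row-reduce the augmented matrix:
R1 ← R1 / (4).
R2 ← R2 − 1·R1.
R3 ← R3 − 6·R1.
R4 ← R4 + 5·R1.
R5 ← R5 + 3·R1.
R2 ← R2 / (-1).
R3 ← R3 − 2·R2.
R4 ← R4 − 2·R2.
R5 ← R5 + 4·R2.
R3 ← R3 / (2).
R1 ← R1 + 1/4·R3.
R2 ← R2 − 3/4·R3.
R4 ← R4 + 11/4·R3.
R5 ← R5 + 15/4·R3.
R4 ← R4 / (-139/8).
R1 ← R1 + 1/8·R4.
R2 ← R2 − 43/8·R4.
R3 ← R3 + 13/2·R4.
R5 ← R5 + 135/8·R4.
R5 ← R5 / (2427/139).
R1 ← R1 + 155/139·R5.
R2 ← R2 − 132/139·R5.
R3 ← R3 − 558/139·R5.
R4 ← R4 − 289/139·R5.
Reading off the reduced rows gives x_1 = -6, x_2 = 4, x_3 = -6, x_4 = -5, x_5 = -5.

x_1 = -6, x_2 = 4, x_3 = -6, x_4 = -5, x_5 = -5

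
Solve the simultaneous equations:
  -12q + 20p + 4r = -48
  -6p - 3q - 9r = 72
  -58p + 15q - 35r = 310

no solution

Row-reduce:
R1 ← R1 / (20).
R2 ← R2 + 6·R1.
R3 ← R3 + 58·R1.
R2 ← R2 / (-33/5).
R1 ← R1 + 3/5·R2.
R3 ← R3 + 99/5·R2.
Row 3 reduces to 0 = -2, a contradiction. The system is inconsistent.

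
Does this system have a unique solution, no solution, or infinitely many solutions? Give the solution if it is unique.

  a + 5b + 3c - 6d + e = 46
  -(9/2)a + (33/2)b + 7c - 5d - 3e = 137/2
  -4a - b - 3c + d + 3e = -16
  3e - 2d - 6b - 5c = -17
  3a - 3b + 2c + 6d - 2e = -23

infinitely many solutions

Row-reduce:
R2 ← R2 + 9/2·R1.
R3 ← R3 + 4·R1.
R5 ← R5 − 3·R1.
R2 ← R2 / (39).
R1 ← R1 − 5·R2.
R3 ← R3 − 19·R2.
R4 ← R4 + 6·R2.
R5 ← R5 + 18·R2.
R3 ← R3 / (-77/78).
R1 ← R1 − 29/78·R3.
R2 ← R2 − 41/78·R3.
R4 ← R4 + 24/13·R3.
R5 ← R5 − 32/13·R3.
R4 ← R4 / (534/77).
R1 ← R1 + 361/77·R4.
R2 ← R2 + 367/77·R4.
R3 ← R3 − 578/77·R4.
R5 ← R5 + 712/77·R4.
Rank is 4 with 5 unknowns, leaving e free.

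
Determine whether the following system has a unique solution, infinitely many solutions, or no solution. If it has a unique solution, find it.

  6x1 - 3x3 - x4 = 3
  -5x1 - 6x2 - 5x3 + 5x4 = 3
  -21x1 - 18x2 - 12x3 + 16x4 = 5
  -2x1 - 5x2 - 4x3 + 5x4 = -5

no solution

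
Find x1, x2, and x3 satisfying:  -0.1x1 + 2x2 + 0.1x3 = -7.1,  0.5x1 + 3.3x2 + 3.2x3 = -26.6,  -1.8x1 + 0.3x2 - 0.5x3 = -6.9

Row-reduce the augmented matrix:
R1 ← R1 / (-1/10).
R2 ← R2 − 1/2·R1.
R3 ← R3 + 9/5·R1.
R2 ← R2 / (133/10).
R1 ← R1 + 20·R2.
R3 ← R3 + 357/10·R2.
R3 ← R3 / (145/19).
R1 ← R1 − 607/133·R3.
R2 ← R2 − 37/133·R3.
Reading off the reduced rows gives x1 = 5, x2 = -3, x3 = -6.

x1 = 5, x2 = -3, x3 = -6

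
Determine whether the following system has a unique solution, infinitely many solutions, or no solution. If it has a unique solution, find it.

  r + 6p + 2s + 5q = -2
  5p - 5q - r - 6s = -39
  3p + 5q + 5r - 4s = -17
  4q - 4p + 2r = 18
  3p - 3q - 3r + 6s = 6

Row-reduce:
R1 ← R1 / (6).
R2 ← R2 − 5·R1.
R3 ← R3 − 3·R1.
R4 ← R4 + 4·R1.
R5 ← R5 − 3·R1.
R2 ← R2 / (-55/6).
R1 ← R1 − 5/6·R2.
R3 ← R3 − 5/2·R2.
R4 ← R4 − 22/3·R2.
R5 ← R5 + 11/2·R2.
R3 ← R3 / (4).
R2 ← R2 − 1/5·R3.
R4 ← R4 − 6/5·R3.
R5 ← R5 + 12/5·R3.
R4 ← R4 / (-147/55).
R1 ← R1 + 4/11·R4.
R2 ← R2 − 131/110·R4.
R3 ← R3 + 39/22·R4.
R5 ← R5 − 294/55·R4.
Row 5 reduces to 0 = 3, a contradiction. The system is inconsistent.

no solution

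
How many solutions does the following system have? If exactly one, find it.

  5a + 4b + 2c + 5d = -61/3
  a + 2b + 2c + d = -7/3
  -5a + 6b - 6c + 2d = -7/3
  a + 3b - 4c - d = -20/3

a = -7/3, b = -1/3, c = 4/3, d = -2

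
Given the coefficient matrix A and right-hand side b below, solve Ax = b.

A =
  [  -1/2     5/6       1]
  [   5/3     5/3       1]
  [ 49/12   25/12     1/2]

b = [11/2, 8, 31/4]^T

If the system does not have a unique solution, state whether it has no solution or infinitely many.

Row-reduce:
R1 ← R1 / (-1/2).
R2 ← R2 − 5/3·R1.
R3 ← R3 − 49/12·R1.
R2 ← R2 / (40/9).
R1 ← R1 + 5/3·R2.
R3 ← R3 − 80/9·R2.
Rank is 2 with 3 unknowns, leaving x_3 free.

infinitely many solutions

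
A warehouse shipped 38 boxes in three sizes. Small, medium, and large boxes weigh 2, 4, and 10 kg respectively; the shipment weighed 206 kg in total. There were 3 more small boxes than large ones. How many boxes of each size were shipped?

small boxes: 18, medium boxes: 5, large boxes: 15

Let s = small boxes, m = medium boxes, l = large boxes.
  s + m + l = 38
  2s + 4m + 10l = 206
  s - l = 3
Row-reduce the augmented matrix:
R2 ← R2 − 2·R1.
R3 ← R3 − 1·R1.
R2 ← R2 / (2).
R1 ← R1 − 1·R2.
R3 ← R3 + 1·R2.
R3 ← R3 / (2).
R1 ← R1 + 3·R3.
R2 ← R2 − 4·R3.
Reading off the reduced rows gives s = 18, m = 5, l = 15.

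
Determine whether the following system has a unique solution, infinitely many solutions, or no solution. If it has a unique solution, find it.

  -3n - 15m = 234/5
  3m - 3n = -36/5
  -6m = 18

m = -3, n = -3/5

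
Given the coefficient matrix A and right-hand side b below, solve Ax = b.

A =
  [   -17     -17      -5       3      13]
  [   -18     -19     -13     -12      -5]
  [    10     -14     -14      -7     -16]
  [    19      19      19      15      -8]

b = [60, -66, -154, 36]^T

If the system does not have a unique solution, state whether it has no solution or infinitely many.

Row-reduce:
R1 ← R1 / (-17).
R2 ← R2 + 18·R1.
R3 ← R3 − 10·R1.
R4 ← R4 − 19·R1.
R2 ← R2 / (-1).
R1 ← R1 − 1·R2.
R3 ← R3 + 24·R2.
R3 ← R3 / (168).
R1 ← R1 + 126/17·R3.
R2 ← R2 − 131/17·R3.
R4 ← R4 − 228/17·R3.
R4 ← R4 / (-2453/238).
R1 ← R1 − 33/68·R4.
R2 ← R2 + 3685/2856·R4.
R3 ← R3 − 359/168·R4.
Rank is 4 with 5 unknowns, leaving x_5 free.

infinitely many solutions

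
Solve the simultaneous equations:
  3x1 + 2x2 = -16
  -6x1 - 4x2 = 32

infinitely many solutions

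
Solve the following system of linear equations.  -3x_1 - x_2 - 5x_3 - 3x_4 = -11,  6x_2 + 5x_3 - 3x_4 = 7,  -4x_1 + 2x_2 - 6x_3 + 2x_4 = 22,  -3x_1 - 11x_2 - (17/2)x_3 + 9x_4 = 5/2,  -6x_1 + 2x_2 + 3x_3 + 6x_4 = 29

no solution

Row-reduce:
R1 ← R1 / (-3).
R3 ← R3 + 4·R1.
R4 ← R4 + 3·R1.
R5 ← R5 + 6·R1.
R2 ← R2 / (6).
R1 ← R1 − 1/3·R2.
R3 ← R3 − 10/3·R2.
R4 ← R4 + 10·R2.
R5 ← R5 − 4·R2.
R3 ← R3 / (-19/9).
R1 ← R1 − 25/18·R3.
R2 ← R2 − 5/6·R3.
R4 ← R4 − 29/6·R3.
R5 ← R5 − 29/3·R3.
R4 ← R4 / (933/38).
R1 ← R1 − 118/19·R4.
R2 ← R2 − 48/19·R4.
R3 ← R3 + 69/19·R4.
R5 ← R5 − 933/19·R4.
Row 5 reduces to 0 = -4, a contradiction. The system is inconsistent.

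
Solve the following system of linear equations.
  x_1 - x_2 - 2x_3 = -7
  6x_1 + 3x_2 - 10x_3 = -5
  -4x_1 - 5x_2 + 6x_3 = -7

no solution

Row-reduce:
R2 ← R2 − 6·R1.
R3 ← R3 + 4·R1.
R2 ← R2 / (9).
R1 ← R1 + 1·R2.
R3 ← R3 + 9·R2.
Row 3 reduces to 0 = 2, a contradiction. The system is inconsistent.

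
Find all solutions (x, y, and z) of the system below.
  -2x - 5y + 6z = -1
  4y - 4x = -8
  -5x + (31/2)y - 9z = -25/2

no solution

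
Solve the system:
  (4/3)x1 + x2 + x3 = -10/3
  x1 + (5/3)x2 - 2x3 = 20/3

infinitely many solutions

Row-reduce:
R1 ← R1 / (4/3).
R2 ← R2 − 1·R1.
R2 ← R2 / (11/12).
R1 ← R1 − 3/4·R2.
Rank is 2 with 3 unknowns, leaving x3 free.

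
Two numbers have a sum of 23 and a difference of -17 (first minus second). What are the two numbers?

first number: 3, second number: 20

Let x = first number, y = second number.
  x + y = 23
  x - y = -17
Row-reduce the augmented matrix:
R2 ← R2 − 1·R1.
R2 ← R2 / (-2).
R1 ← R1 − 1·R2.
Reading off the reduced rows gives x = 3, y = 20.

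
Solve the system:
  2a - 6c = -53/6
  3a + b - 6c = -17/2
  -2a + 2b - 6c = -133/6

Row-reduce the augmented matrix:
R1 ← R1 / (2).
R2 ← R2 − 3·R1.
R3 ← R3 + 2·R1.
R3 ← R3 − 2·R2.
R3 ← R3 / (-18).
R1 ← R1 + 3·R3.
R2 ← R2 − 3·R3.
Reading off the reduced rows gives a = 7/3, b = -2, c = 9/4.

a = 7/3, b = -2, c = 9/4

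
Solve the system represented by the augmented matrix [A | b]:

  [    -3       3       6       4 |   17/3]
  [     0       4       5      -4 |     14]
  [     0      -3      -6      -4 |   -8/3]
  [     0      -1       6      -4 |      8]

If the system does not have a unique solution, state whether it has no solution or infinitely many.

x_1 = -1, x_2 = 4/3, x_3 = 2/3, x_4 = -4/3

Row-reduce the augmented matrix:
R1 ← R1 / (-3).
R2 ← R2 / (4).
R1 ← R1 + 1·R2.
R3 ← R3 + 3·R2.
R4 ← R4 + 1·R2.
R3 ← R3 / (-9/4).
R1 ← R1 + 3/4·R3.
R2 ← R2 − 5/4·R3.
R4 ← R4 − 29/4·R3.
R4 ← R4 / (-248/9).
R2 ← R2 + 44/9·R4.
R3 ← R3 − 28/9·R4.
Reading off the reduced rows gives x_1 = -1, x_2 = 4/3, x_3 = 2/3, x_4 = -4/3.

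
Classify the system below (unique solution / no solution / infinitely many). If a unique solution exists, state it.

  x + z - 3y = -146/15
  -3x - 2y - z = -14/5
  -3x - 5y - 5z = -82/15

x = -2/5, y = 8/3, z = -4/3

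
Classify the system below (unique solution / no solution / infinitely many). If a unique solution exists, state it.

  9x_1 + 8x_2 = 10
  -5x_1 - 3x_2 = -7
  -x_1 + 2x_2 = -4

x_1 = 2, x_2 = -1

Row-reduce the augmented matrix:
R1 ← R1 / (9).
R2 ← R2 + 5·R1.
R3 ← R3 + 1·R1.
R2 ← R2 / (13/9).
R1 ← R1 − 8/9·R2.
R3 ← R3 − 26/9·R2.
R3 reduces to 0 = 0, so the extra equation is consistent.
Reading off the reduced rows gives x_1 = 2, x_2 = -1.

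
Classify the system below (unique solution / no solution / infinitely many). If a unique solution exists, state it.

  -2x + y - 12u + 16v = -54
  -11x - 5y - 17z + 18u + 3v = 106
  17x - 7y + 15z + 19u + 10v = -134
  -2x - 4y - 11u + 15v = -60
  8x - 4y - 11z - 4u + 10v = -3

Row-reduce the augmented matrix:
R1 ← R1 / (-2).
R2 ← R2 + 11·R1.
R3 ← R3 − 17·R1.
R4 ← R4 + 2·R1.
R5 ← R5 − 8·R1.
R2 ← R2 / (-21/2).
R1 ← R1 + 1/2·R2.
R3 ← R3 − 3/2·R2.
R4 ← R4 + 5·R2.
R3 ← R3 / (88/7).
R1 ← R1 − 17/21·R3.
R2 ← R2 − 34/21·R3.
R4 ← R4 − 170/21·R3.
R5 ← R5 + 11·R3.
R4 ← R4 / (887/132).
R1 ← R1 − 1735/264·R4.
R2 ← R2 − 151/132·R4.
R3 ← R3 + 497/88·R4.
R5 ← R5 + 913/8·R4.
R5 ← R5 / (-534281/887).
R1 ← R1 − 29378/887·R5.
R2 ← R2 + 1056/887·R5.
R3 ← R3 + 25385/887·R5.
R4 ← R4 + 6167/887·R5.
Reading off the reduced rows gives x = -2, y = 2, z = -5, u = 1, v = -3.

x = -2, y = 2, z = -5, u = 1, v = -3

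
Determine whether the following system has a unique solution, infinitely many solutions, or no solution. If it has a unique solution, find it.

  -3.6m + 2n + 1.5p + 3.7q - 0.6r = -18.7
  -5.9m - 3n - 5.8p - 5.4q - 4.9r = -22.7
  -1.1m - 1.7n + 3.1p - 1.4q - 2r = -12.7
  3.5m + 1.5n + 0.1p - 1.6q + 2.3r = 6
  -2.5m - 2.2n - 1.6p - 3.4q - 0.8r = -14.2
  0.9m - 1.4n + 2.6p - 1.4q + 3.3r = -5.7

Row-reduce the augmented matrix:
R1 ← R1 / (-18/5).
R2 ← R2 + 59/10·R1.
R3 ← R3 + 11/10·R1.
R4 ← R4 − 7/2·R1.
R5 ← R5 + 5/2·R1.
R6 ← R6 − 9/10·R1.
R2 ← R2 / (-113/18).
R1 ← R1 + 5/9·R2.
R3 ← R3 + 104/45·R2.
R4 ← R4 − 31/9·R2.
R5 ← R5 + 323/90·R2.
R6 ← R6 + 9/10·R2.
R3 ← R3 / (128411/22600).
R1 ← R1 − 71/226·R3.
R2 ← R2 − 2973/2260·R3.
R4 ← R4 + 13437/4520·R3.
R5 ← R5 − 11749/5650·R3.
R6 ← R6 − 11749/2825·R3.
R4 ← R4 / (-437702/128411).
R1 ← R1 + 13702/128411·R4.
R2 ← R2 − 184255/128411·R4.
R3 ← R3 − 38189/128411·R4.
R5 ← R5 + 4389/128411·R4.
R6 ← R6 + 8778/128411·R4.
R5 ← R5 / (1750121/875404).
R1 ← R1 − 1211707/2188510·R5.
R2 ← R2 − 390551/875404·R5.
R3 ← R3 + 528683/4377020·R5.
R4 ← R4 − 806917/4377020·R5.
R6 ← R6 − 1750121/437702·R5.
R6 reduces to 0 = 0, so the extra equation is consistent.
Reading off the reduced rows gives m = 6, n = -4, p = -3, q = 4, r = -1.

m = 6, n = -4, p = -3, q = 4, r = -1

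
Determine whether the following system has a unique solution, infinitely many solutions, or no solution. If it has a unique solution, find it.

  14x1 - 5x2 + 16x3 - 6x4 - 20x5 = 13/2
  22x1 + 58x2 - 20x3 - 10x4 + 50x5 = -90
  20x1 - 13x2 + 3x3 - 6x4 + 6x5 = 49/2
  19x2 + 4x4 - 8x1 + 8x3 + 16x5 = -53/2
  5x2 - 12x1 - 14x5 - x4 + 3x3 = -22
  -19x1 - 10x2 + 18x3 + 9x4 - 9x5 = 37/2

x1 = 1, x2 = -3/2, x3 = 0, x4 = 5/2, x5 = 0

Row-reduce the augmented matrix:
R1 ← R1 / (14).
R2 ← R2 − 22·R1.
R3 ← R3 − 20·R1.
R4 ← R4 + 8·R1.
R5 ← R5 + 12·R1.
R6 ← R6 + 19·R1.
R2 ← R2 / (461/7).
R1 ← R1 + 5/14·R2.
R3 ← R3 + 41/7·R2.
R4 ← R4 − 113/7·R2.
R5 ← R5 − 5/7·R2.
R6 ← R6 + 235/14·R2.
R3 ← R3 / (-11005/461).
R1 ← R1 − 414/461·R3.
R2 ← R2 + 316/461·R3.
R4 ← R4 − 13004/461·R3.
R5 ← R5 − 7931/461·R3.
R6 ← R6 − 13004/461·R3.
R4 ← R4 / (40608/11005).
R1 ← R1 + 3707/11005·R4.
R2 ← R2 + 892/11005·R4.
R3 ← R3 + 1162/11005·R4.
R5 ← R5 + 47543/11005·R4.
R6 ← R6 − 40608/11005·R4.
R5 ← R5 / (256765/6768).
R1 ← R1 − 24985/6768·R5.
R2 ← R2 − 1325/1692·R5.
R3 ← R3 + 2633/3384·R5.
R4 ← R4 − 62399/6768·R5.
R6 reduces to 0 = 0, so the extra equation is consistent.
Reading off the reduced rows gives x1 = 1, x2 = -3/2, x3 = 0, x4 = 5/2, x5 = 0.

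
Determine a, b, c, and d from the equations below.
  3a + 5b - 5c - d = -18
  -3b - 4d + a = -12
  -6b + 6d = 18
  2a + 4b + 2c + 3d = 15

Row-reduce the augmented matrix:
R1 ← R1 / (3).
R2 ← R2 − 1·R1.
R4 ← R4 − 2·R1.
R2 ← R2 / (-14/3).
R1 ← R1 − 5/3·R2.
R3 ← R3 + 6·R2.
R4 ← R4 − 2/3·R2.
R3 ← R3 / (-15/7).
R1 ← R1 + 15/14·R3.
R2 ← R2 + 5/14·R3.
R4 ← R4 − 39/7·R3.
R4 ← R4 / (31).
R1 ← R1 + 7·R4.
R2 ← R2 + 1·R4.
R3 ← R3 + 5·R4.
Reading off the reduced rows gives a = 0, b = 0, c = 3, d = 3.

a = 0, b = 0, c = 3, d = 3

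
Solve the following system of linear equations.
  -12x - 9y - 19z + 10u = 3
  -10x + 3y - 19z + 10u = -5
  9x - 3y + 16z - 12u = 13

infinitely many solutions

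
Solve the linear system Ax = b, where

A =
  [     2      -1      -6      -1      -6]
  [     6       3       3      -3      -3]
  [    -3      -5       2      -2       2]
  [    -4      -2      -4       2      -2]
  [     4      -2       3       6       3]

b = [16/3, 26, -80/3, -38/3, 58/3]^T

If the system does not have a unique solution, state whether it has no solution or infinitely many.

Row-reduce the augmented matrix:
R1 ← R1 / (2).
R2 ← R2 − 6·R1.
R3 ← R3 + 3·R1.
R4 ← R4 + 4·R1.
R5 ← R5 − 4·R1.
R2 ← R2 / (6).
R1 ← R1 + 1/2·R2.
R3 ← R3 + 13/2·R2.
R4 ← R4 + 4·R2.
R3 ← R3 / (63/4).
R1 ← R1 + 5/4·R3.
R2 ← R2 − 7/2·R3.
R4 ← R4 + 2·R3.
R5 ← R5 − 15·R3.
R4 ← R4 / (-4/9).
R1 ← R1 + 7/9·R4.
R2 ← R2 − 7/9·R4.
R3 ← R3 + 2/9·R4.
R5 ← R5 − 34/3·R4.
R5 ← R5 / (-461/7).
R1 ← R1 − 55/14·R5.
R2 ← R2 + 9/2·R5.
R3 ← R3 − 2·R5.
R4 ← R4 − 89/14·R5.
Reading off the reduced rows gives x_1 = 3, x_2 = 7/3, x_3 = 1, x_4 = 7/3, x_5 = -5/3.

x_1 = 3, x_2 = 7/3, x_3 = 1, x_4 = 7/3, x_5 = -5/3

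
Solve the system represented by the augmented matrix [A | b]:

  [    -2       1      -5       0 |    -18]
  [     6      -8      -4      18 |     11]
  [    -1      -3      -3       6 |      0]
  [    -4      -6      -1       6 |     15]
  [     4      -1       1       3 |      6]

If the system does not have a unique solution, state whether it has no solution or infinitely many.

Row-reduce:
R1 ← R1 / (-2).
R2 ← R2 − 6·R1.
R3 ← R3 + 1·R1.
R4 ← R4 + 4·R1.
R5 ← R5 − 4·R1.
R2 ← R2 / (-5).
R1 ← R1 + 1/2·R2.
R3 ← R3 + 7/2·R2.
R4 ← R4 + 8·R2.
R5 ← R5 − 1·R2.
R3 ← R3 / (64/5).
R1 ← R1 − 22/5·R3.
R2 ← R2 − 19/5·R3.
R4 ← R4 − 197/5·R3.
R5 ← R5 + 64/5·R3.
R4 ← R4 / (-159/64).
R1 ← R1 − 15/32·R4.
R2 ← R2 + 105/64·R4.
R3 ← R3 + 33/64·R4.
Row 5 reduces to 0 = 1/2, a contradiction. The system is inconsistent.

no solution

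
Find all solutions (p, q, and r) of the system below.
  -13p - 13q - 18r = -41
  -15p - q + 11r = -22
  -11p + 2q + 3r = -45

p = 4, q = -5, r = 3

Row-reduce the augmented matrix:
R1 ← R1 / (-13).
R2 ← R2 + 15·R1.
R3 ← R3 + 11·R1.
R2 ← R2 / (14).
R1 ← R1 − 1·R2.
R3 ← R3 − 13·R2.
R3 ← R3 / (-293/26).
R1 ← R1 + 23/26·R3.
R2 ← R2 − 59/26·R3.
Reading off the reduced rows gives p = 4, q = -5, r = 3.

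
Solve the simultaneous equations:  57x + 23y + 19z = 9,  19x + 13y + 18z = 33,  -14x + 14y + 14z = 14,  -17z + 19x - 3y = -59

no solution

Row-reduce:
R1 ← R1 / (57).
R2 ← R2 − 19·R1.
R3 ← R3 + 14·R1.
R4 ← R4 − 19·R1.
R2 ← R2 / (16/3).
R1 ← R1 − 23/57·R2.
R3 ← R3 − 1120/57·R2.
R4 ← R4 + 32/3·R2.
R3 ← R3 / (-462/19).
R1 ← R1 + 167/304·R3.
R2 ← R2 − 35/16·R3.
Row 4 reduces to 0 = -2, a contradiction. The system is inconsistent.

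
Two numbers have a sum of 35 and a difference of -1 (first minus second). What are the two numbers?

Let x = first number, y = second number.
  x + y = 35
  x - y = -1
From equation 1: x = 35 − y.
Substitute into equation 2 and solve: y = 18.
Then x = 17.

first number: 17, second number: 18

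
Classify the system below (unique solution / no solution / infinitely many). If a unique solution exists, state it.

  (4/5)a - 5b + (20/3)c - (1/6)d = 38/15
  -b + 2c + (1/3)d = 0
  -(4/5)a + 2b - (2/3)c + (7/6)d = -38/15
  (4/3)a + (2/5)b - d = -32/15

infinitely many solutions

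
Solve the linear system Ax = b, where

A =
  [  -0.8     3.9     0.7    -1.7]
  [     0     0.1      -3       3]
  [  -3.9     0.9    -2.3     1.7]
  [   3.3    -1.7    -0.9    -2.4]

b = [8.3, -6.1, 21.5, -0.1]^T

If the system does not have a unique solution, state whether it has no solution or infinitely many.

x_1 = -6, x_2 = -1, x_3 = -4, x_4 = -6

Row-reduce the augmented matrix:
R1 ← R1 / (-4/5).
R3 ← R3 + 39/10·R1.
R4 ← R4 − 33/10·R1.
R2 ← R2 / (1/10).
R1 ← R1 + 39/8·R2.
R3 ← R3 + 1449/80·R2.
R4 ← R4 − 1151/80·R2.
R3 ← R3 / (-43927/80).
R1 ← R1 + 1177/8·R3.
R2 ← R2 + 30·R3.
R4 ← R4 − 34689/80·R3.
R4 ← R4 / (-11475/2834).
R1 ← R1 − 4592/43927·R4.
R2 ← R2 + 10260/43927·R4.
R3 ← R3 + 44269/43927·R4.
Reading off the reduced rows gives x_1 = -6, x_2 = -1, x_3 = -4, x_4 = -6.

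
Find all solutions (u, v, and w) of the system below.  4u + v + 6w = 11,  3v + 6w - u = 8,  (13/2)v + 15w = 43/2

Row-reduce:
R1 ← R1 / (4).
R2 ← R2 + 1·R1.
R2 ← R2 / (13/4).
R1 ← R1 − 1/4·R2.
R3 ← R3 − 13/2·R2.
Rank is 2 with 3 unknowns, leaving w free.

infinitely many solutions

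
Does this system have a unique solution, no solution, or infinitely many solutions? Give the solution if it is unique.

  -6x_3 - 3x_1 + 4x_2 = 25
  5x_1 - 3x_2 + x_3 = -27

Row-reduce:
R1 ← R1 / (-3).
R2 ← R2 − 5·R1.
R2 ← R2 / (11/3).
R1 ← R1 + 4/3·R2.
Rank is 2 with 3 unknowns, leaving x_3 free.

infinitely many solutions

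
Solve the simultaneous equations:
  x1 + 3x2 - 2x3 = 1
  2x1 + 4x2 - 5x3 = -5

infinitely many solutions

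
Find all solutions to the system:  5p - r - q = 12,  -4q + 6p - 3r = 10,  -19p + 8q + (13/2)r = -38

no solution

Row-reduce:
R1 ← R1 / (5).
R2 ← R2 − 6·R1.
R3 ← R3 + 19·R1.
R2 ← R2 / (-14/5).
R1 ← R1 + 1/5·R2.
R3 ← R3 − 21/5·R2.
Row 3 reduces to 0 = 1, a contradiction. The system is inconsistent.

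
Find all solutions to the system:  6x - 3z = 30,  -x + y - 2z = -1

infinitely many solutions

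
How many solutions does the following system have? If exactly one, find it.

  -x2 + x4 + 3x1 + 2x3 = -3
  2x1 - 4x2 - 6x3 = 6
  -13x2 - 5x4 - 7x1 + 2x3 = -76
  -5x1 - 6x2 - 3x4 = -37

no solution

Row-reduce:
R1 ← R1 / (3).
R2 ← R2 − 2·R1.
R3 ← R3 + 7·R1.
R4 ← R4 + 5·R1.
R2 ← R2 / (-10/3).
R1 ← R1 + 1/3·R2.
R3 ← R3 + 46/3·R2.
R4 ← R4 + 23/3·R2.
R3 ← R3 / (202/5).
R1 ← R1 − 7/5·R3.
R2 ← R2 − 11/5·R3.
R4 ← R4 − 101/5·R3.
Row 4 reduces to 0 = -1/2, a contradiction. The system is inconsistent.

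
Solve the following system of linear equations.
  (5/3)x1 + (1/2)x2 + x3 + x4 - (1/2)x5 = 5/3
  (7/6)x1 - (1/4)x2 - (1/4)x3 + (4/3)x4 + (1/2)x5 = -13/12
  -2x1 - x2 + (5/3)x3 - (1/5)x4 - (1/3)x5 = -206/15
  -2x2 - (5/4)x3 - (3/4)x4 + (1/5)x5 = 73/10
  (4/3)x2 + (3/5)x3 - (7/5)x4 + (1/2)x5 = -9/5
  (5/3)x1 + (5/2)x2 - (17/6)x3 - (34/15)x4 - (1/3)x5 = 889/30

x1 = 4, x2 = 0, x3 = -5, x4 = -3, x5 = -6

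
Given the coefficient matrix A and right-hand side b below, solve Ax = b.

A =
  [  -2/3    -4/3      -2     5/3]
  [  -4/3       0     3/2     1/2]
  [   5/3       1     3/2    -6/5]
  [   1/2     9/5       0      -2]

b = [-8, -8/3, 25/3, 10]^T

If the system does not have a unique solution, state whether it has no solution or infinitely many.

Row-reduce the augmented matrix:
R1 ← R1 / (-2/3).
R2 ← R2 + 4/3·R1.
R3 ← R3 − 5/3·R1.
R4 ← R4 − 1/2·R1.
R2 ← R2 / (8/3).
R1 ← R1 − 2·R2.
R3 ← R3 + 7/3·R2.
R4 ← R4 − 4/5·R2.
R3 ← R3 / (21/16).
R1 ← R1 + 9/8·R3.
R2 ← R2 − 33/16·R3.
R4 ← R4 + 63/20·R3.
R4 ← R4 / (127/100).
R1 ← R1 − 3/70·R4.
R2 ← R2 + 64/35·R4.
R3 ← R3 − 13/35·R4.
Reading off the reduced rows gives x_1 = 2, x_2 = 5, x_3 = 0, x_4 = 0.

x_1 = 2, x_2 = 5, x_3 = 0, x_4 = 0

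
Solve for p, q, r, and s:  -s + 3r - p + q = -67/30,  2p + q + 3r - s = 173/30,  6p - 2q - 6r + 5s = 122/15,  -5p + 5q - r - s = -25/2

p = 8/3, q = -2/5, r = -1/2, s = -7/3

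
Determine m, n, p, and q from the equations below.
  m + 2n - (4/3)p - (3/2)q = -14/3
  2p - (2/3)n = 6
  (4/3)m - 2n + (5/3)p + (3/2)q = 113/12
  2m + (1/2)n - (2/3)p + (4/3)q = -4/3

m = 7/4, n = -3, p = 2, q = -3/2

Row-reduce the augmented matrix:
R3 ← R3 − 4/3·R1.
R4 ← R4 − 2·R1.
R2 ← R2 / (-2/3).
R1 ← R1 − 2·R2.
R3 ← R3 + 14/3·R2.
R4 ← R4 + 7/2·R2.
R3 ← R3 / (-95/9).
R1 ← R1 − 14/3·R3.
R2 ← R2 + 3·R3.
R4 ← R4 + 17/2·R3.
R4 ← R4 / (1727/1140).
R1 ← R1 − 9/190·R4.
R2 ← R2 + 189/190·R4.
R3 ← R3 + 63/190·R4.
Reading off the reduced rows gives m = 7/4, n = -3, p = 2, q = -3/2.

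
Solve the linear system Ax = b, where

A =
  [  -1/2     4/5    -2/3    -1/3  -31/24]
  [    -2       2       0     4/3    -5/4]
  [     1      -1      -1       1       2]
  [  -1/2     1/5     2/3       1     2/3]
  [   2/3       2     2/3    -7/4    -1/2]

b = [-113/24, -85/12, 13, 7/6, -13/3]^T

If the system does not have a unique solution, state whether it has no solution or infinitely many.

Row-reduce:
R1 ← R1 / (-1/2).
R2 ← R2 + 2·R1.
R3 ← R3 − 1·R1.
R4 ← R4 + 1/2·R1.
R5 ← R5 − 2/3·R1.
R2 ← R2 / (-6/5).
R1 ← R1 + 8/5·R2.
R3 ← R3 − 3/5·R2.
R4 ← R4 + 3/5·R2.
R5 ← R5 − 46/15·R2.
R3 ← R3 / (-1).
R1 ← R1 + 20/9·R3.
R2 ← R2 + 20/9·R3.
R5 ← R5 − 178/27·R3.
Swap R4 and R5.
R4 ← R4 / (5057/324).
R1 ← R1 + 178/27·R4.
R2 ← R2 + 160/27·R4.
R3 ← R3 + 5/3·R4.
Rank is 4 with 5 unknowns, leaving x_5 free.

infinitely many solutions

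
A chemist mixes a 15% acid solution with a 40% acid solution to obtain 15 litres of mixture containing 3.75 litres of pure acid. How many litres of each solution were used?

Let a = litres of solution A, b = litres of solution B.
  a + b = 15
  (3/20)a + (2/5)b = 15/4
Row-reduce the augmented matrix:
R2 ← R2 − 3/20·R1.
R2 ← R2 / (1/4).
R1 ← R1 − 1·R2.
Reading off the reduced rows gives a = 9, b = 6.

litres of solution A: 9, litres of solution B: 6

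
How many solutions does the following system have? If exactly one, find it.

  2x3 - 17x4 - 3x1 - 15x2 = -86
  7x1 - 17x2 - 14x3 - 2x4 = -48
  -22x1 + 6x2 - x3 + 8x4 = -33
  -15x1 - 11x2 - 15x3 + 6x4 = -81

Row-reduce:
R1 ← R1 / (-3).
R2 ← R2 − 7·R1.
R3 ← R3 + 22·R1.
R4 ← R4 + 15·R1.
R2 ← R2 / (-52).
R1 ← R1 − 5·R2.
R3 ← R3 − 116·R2.
R4 ← R4 − 64·R2.
R3 ← R3 / (-1423/39).
R1 ← R1 + 61/39·R3.
R2 ← R2 − 7/39·R3.
R4 ← R4 + 1423/39·R3.
Rank is 3 with 4 unknowns, leaving x4 free.

infinitely many solutions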